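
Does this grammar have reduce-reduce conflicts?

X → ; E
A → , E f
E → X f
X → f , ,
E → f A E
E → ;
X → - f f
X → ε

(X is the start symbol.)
A reduce-reduce conflict occurs when an LR(0) state has two complete items [A → α .] and [B → β .] — both call for a reduction, and with no lookahead the parser cannot choose between them.

Augment with X' → X and build the canonical LR(0) collection (I0 = CLOSURE({[X' → . X]}), then GOTO on every symbol after a dot until no new states appear). It has 19 states:
  I0: { [X → . - f f], [X → . ; E], [X → . f , ,], [X → .], [X' → . X] }  — shift, reduce
  I1: { [X → - . f f] }  — shift
  I2: { [E → . ;], [E → . X f], [E → . f A E], [X → . - f f], [X → . ; E], [X → . f , ,], [X → .], [X → ; . E] }  — shift, reduce
  I3: { [X' → X .] }  — accept
  I4: { [X → f . , ,] }  — shift
  I5: { [X → f , . ,] }  — shift
  I6: { [X → f , , .] }  — reduce
  I7: { [E → . ;], [E → . X f], [E → . f A E], [E → ; .], [X → . - f f], [X → . ; E], [X → . f , ,], [X → .], [X → ; . E] }  — shift, 2 reduces
  I8: { [X → ; E .] }  — reduce
  I9: { [E → X . f] }  — shift
  I10: { [A → . , E f], [E → f . A E], [X → f . , ,] }  — shift
  I11: { [A → , . E f], [E → . ;], [E → . X f], [E → . f A E], [X → . - f f], [X → . ; E], [X → . f , ,], [X → .], [X → f , . ,] }  — shift, reduce
  I12: { [E → . ;], [E → . X f], [E → . f A E], [E → f A . E], [X → . - f f], [X → . ; E], [X → . f , ,], [X → .] }  — shift, reduce
  I13: { [E → f A E .] }  — reduce
  I14: { [A → , E . f] }  — shift
  I15: { [A → , E f .] }  — reduce
  I16: { [E → X f .] }  — reduce
  I17: { [X → - f . f] }  — shift
  I18: { [X → - f f .] }  — reduce

I7 contains complete items [E → ; .], [X → .] — reduce-reduce conflict.

Answer: Yes — I7: [E → ; .] vs [X → .]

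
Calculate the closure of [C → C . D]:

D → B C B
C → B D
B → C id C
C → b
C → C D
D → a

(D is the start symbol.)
To compute CLOSURE, for each item [A → α.Bβ] where B is a non-terminal, add [B → .γ] for all productions B → γ; repeat for the newly added items until nothing changes.

Start with: [C → C . D]
  [C → C . D] has the dot before D: add [D → . B C B], [D → . a]
  [D → . B C B] has the dot before B: add [B → . C id C]
  [B → . C id C] has the dot before C: add [C → . B D], [C → . b], [C → . C D]
No further items can be added.

CLOSURE = { [B → . C id C], [C → . B D], [C → . C D], [C → . b], [C → C . D], [D → . B C B], [D → . a] }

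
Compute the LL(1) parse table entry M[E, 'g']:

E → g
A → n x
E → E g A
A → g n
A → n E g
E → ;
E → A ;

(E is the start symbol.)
To find M[E, 'g'], we find productions for E where 'g' is in the predict set (PREDICT(N → α) = (FIRST(α) \ {ε}) ∪ (FOLLOW(N) if α ⇒* ε)).

Relevant sets:
  FIRST(E) = { ';', 'g', 'n' }
  FIRST(A) = { 'g', 'n' }

E → g: PREDICT = { 'g' }
  'g' is in predict set, so this production goes in M[E, 'g']
E → E g A: PREDICT = { ';', 'g', 'n' }
  'g' is in predict set, so this production goes in M[E, 'g']
E → ;: PREDICT = { ';' }
E → A ;: PREDICT = { 'g', 'n' }
  'g' is in predict set, so this production goes in M[E, 'g']

M[E, 'g'] = E → g, E → E g A, E → A ;  (a multiply-defined cell — the grammar is not LL(1))

Answer: E → g, E → E g A, E → A ;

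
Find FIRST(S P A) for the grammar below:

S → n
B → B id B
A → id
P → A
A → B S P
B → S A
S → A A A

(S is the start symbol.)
FIRST sets of the non-terminals involved (from the grammar, by fixed-point iteration):
  FIRST(S) = { 'id', 'n' }

To compute FIRST(S P A), process the symbols left to right:
Symbol S is a non-terminal. Add FIRST(S) \ {ε} = { 'id', 'n' }
S is not nullable (ε ∉ FIRST(S)), so stop here.
FIRST(S P A) = { 'id', 'n' }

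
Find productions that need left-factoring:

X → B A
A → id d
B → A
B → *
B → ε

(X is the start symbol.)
No, left-factoring is not needed

Left-factoring is needed when two productions for the same non-terminal
share a common prefix on the right-hand side.

Productions for B:
  B → A
  B → *
  B → ε

No common prefixes found.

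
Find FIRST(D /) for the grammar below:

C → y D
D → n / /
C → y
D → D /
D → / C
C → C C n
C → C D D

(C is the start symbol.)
{ '/', 'n' }

FIRST sets of the non-terminals involved (from the grammar, by fixed-point iteration):
  FIRST(D) = { '/', 'n' }

To compute FIRST(D /), process the symbols left to right:
Symbol D is a non-terminal. Add FIRST(D) \ {ε} = { '/', 'n' }
D is not nullable (ε ∉ FIRST(D)), so stop here.
FIRST(D /) = { '/', 'n' }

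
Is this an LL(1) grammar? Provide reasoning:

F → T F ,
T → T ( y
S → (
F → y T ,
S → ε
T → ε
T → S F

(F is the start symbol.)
No. Predict set conflict for F: { 'y' }

A grammar is LL(1) if for each non-terminal N with multiple productions, the predict sets of those productions are pairwise disjoint, where PREDICT(N → α) = (FIRST(α) \ {ε}) ∪ (FOLLOW(N) if α ⇒* ε).

Relevant sets:
  FIRST(T) = { '(', 'y', ε }
  FIRST(F) = { '(', 'y' }
  FIRST(S) = { '(', ε }
  FOLLOW(T) = { '(', ',', 'y' }
  FOLLOW(S) = { '(', 'y' }

For F:
  PREDICT(F → T F ',') = { '(', 'y' }
  PREDICT(F → y T ',') = { 'y' }
For T:
  PREDICT(T → T '(' y) = { '(', 'y' }
  PREDICT(T → ε) = { '(', ',', 'y' }
  PREDICT(T → S F) = { '(', 'y' }
For S:
  PREDICT(S → '(') = { '(' }
  PREDICT(S → ε) = { '(', 'y' }

Conflict found: Predict set conflict for F: { 'y' }
The grammar is NOT LL(1).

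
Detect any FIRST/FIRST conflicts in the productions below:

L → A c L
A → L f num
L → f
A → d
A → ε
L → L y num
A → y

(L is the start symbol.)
A FIRST/FIRST conflict occurs when two productions N → α and N → β for the same non-terminal have FIRST(α) ∩ FIRST(β) ≠ ∅ (with ε ∈ FIRST of a nullable right-hand side, so two nullable alternatives also conflict).

FIRST sets of the non-terminals at (or reachable through a nullable prefix from) the front of some alternative:
  FIRST(A) = { 'c', 'd', 'f', 'y', ε }
  FIRST(L) = { 'c', 'd', 'f', 'y' }

Productions for L:
  L → A c L: FIRST = { 'c', 'd', 'f', 'y' }
  L → f: FIRST = { 'f' }
  L → L y num: FIRST = { 'c', 'd', 'f', 'y' }
Productions for A:
  A → L f num: FIRST = { 'c', 'd', 'f', 'y' }
  A → d: FIRST = { 'd' }
  A → ε: FIRST = { ε }
  A → y: FIRST = { 'y' }

Conflict for L: L → A c L and L → f
  Overlap: { 'f' }
Conflict for L: L → A c L and L → L y num
  Overlap: { 'c', 'd', 'f', 'y' }
Conflict for L: L → f and L → L y num
  Overlap: { 'f' }
Conflict for A: A → L f num and A → d
  Overlap: { 'd' }
Conflict for A: A → L f num and A → y
  Overlap: { 'y' }

Answer: Yes. L → A c L / L → f on { 'f' }; L → A c L / L → L y num on { 'c', 'd', 'f', 'y' }; L → f / L → L y num on { 'f' }; A → L f num / A → d on { 'd' }; A → L f num / A → y on { 'y' }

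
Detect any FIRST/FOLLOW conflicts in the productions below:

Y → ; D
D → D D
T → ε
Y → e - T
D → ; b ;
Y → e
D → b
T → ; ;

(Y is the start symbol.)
No FIRST/FOLLOW conflicts.

A FIRST/FOLLOW conflict occurs when a non-terminal N has a nullable alternative N → β (β ⇒* ε) and another alternative N → α with FIRST(α) ∩ FOLLOW(N) ≠ ∅: on such a lookahead the parser cannot decide between expanding α and letting N vanish via β.

Nullable non-terminals: T.

T: nullable alternative(s) T → ε; FOLLOW(T) = { $ }
  T → ε: FIRST \ {ε} = { } — this is the only nullable alternative, skip
  T → ; ;: FIRST \ {ε} = { ';' } — disjoint from FOLLOW(T)

D, Y have no nullable alternative, so no FIRST/FOLLOW check is needed there.

No FIRST/FOLLOW conflicts found.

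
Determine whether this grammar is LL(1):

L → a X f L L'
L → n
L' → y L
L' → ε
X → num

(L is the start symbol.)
No. Predict set conflict for L': { 'y' }

Relevant sets:
  FOLLOW(L') = { $, 'y' }

For L:
  PREDICT(L → a X f L L') = { 'a' }
  PREDICT(L → n) = { 'n' }
For L':
  PREDICT(L' → y L) = { 'y' }
  PREDICT(L' → ε) = { $, 'y' }
X has a single production, so nothing to check there.

Conflict found: Predict set conflict for L': { 'y' }
The grammar is NOT LL(1).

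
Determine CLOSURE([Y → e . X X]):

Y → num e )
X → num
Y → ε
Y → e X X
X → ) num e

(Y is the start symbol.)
To compute CLOSURE, for each item [A → α.Bβ] where B is a non-terminal, add [B → .γ] for all productions B → γ; repeat for the newly added items until nothing changes.

Start with: [Y → e . X X]
  [Y → e . X X] has the dot before X: add [X → . num], [X → . ) num e]
No further items can be added.

CLOSURE = { [X → . ) num e], [X → . num], [Y → e . X X] }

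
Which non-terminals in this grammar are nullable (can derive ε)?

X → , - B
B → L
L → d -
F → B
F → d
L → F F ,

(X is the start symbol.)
None

There are no ε-productions, so no non-terminal can derive ε.
No non-terminals are nullable.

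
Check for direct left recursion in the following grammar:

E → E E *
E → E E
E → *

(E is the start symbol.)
Yes, E is left-recursive

Direct left recursion occurs when N → N α for some non-terminal N (the right-hand side begins with the left-hand side itself).

E → E E *: LEFT RECURSIVE (starts with E)
E → E E: LEFT RECURSIVE (starts with E)
E → *: starts with '*'

The grammar has direct left recursion on: E.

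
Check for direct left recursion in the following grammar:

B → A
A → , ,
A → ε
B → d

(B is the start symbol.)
Direct left recursion occurs when N → N α for some non-terminal N (the right-hand side begins with the left-hand side itself).

B → A: starts with A
A → , ,: starts with ','
A → ε: starts with ε
B → d: starts with d

No direct left recursion found.

Answer: No direct left recursion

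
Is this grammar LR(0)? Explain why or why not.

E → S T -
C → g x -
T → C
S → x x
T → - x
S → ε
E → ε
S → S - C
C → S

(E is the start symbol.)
A grammar is LR(0) if no state in the canonical LR(0) collection has:
  - both a shift item (dot before a terminal) and a complete item (shift-reduce conflict), or
  - two or more complete items (reduce-reduce conflict; the accept item [E' → E .] counts as a complete item here).

Augment with E' → E and build the canonical LR(0) collection (I0 = CLOSURE({[E' → . E]}), then GOTO on every symbol after a dot until no new states appear). It has 16 states:
  I0: { [E → . S T -], [E → .], [E' → . E], [S → . S - C], [S → . x x], [S → .] }  — shift, 2 reduces
  I1: { [E' → E .] }  — accept
  I2: { [C → . S], [C → . g x -], [E → S . T -], [S → . S - C], [S → . x x], [S → .], [S → S . - C], [T → . - x], [T → . C] }  — shift, reduce
  I3: { [S → x . x] }  — shift
  I4: { [S → x x .] }  — reduce
  I5: { [C → . S], [C → . g x -], [S → . S - C], [S → . x x], [S → .], [S → S - . C], [T → - . x] }  — shift, reduce
  I6: { [T → C .] }  — reduce
  I7: { [C → S .], [S → S . - C] }  — shift, reduce
  I8: { [E → S T . -] }  — shift
  I9: { [C → g . x -] }  — shift
  I10: { [C → g x . -] }  — shift
  I11: { [C → g x - .] }  — reduce
  I12: { [E → S T - .] }  — reduce
  I13: { [C → . S], [C → . g x -], [S → . S - C], [S → . x x], [S → .], [S → S - . C] }  — shift, reduce
  I14: { [S → S - C .] }  — reduce
  I15: { [S → x . x], [T → - x .] }  — shift, reduce

Conflict in state I0:
  Shift-reduce conflict between [E → .] and [S → . x x]
So the grammar is NOT LR(0).

Answer: No. Shift-reduce conflict between [E → .] and [S → . x x]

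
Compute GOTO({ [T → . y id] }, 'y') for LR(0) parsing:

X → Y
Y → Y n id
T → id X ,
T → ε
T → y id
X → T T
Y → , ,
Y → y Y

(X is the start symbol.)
GOTO(I, 'y') = CLOSURE({ [A → αX.β] : [A → α.Xβ] ∈ I, X = 'y' })

Items with dot before 'y', with the dot advanced:
  [T → . y id] → [T → y . id]
Closure adds nothing (no advanced item has the dot before a non-terminal).

GOTO = { [T → y . id] }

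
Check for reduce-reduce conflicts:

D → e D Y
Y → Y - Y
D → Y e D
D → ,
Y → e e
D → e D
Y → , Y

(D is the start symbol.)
No reduce-reduce conflicts

Augment with D' → D and build the canonical LR(0) collection (I0 = CLOSURE({[D' → . D]}), then GOTO on every symbol after a dot until no new states appear). It has 16 states:
  I0: { [D → . ,], [D → . Y e D], [D → . e D Y], [D → . e D], [D' → . D], [Y → . , Y], [Y → . Y - Y], [Y → . e e] }  — shift
  I1: { [D → , .], [Y → , . Y], [Y → . , Y], [Y → . Y - Y], [Y → . e e] }  — shift, reduce
  I2: { [D' → D .] }  — accept
  I3: { [D → Y . e D], [Y → Y . - Y] }  — shift
  I4: { [D → . ,], [D → . Y e D], [D → . e D Y], [D → . e D], [D → e . D Y], [D → e . D], [Y → . , Y], [Y → . Y - Y], [Y → . e e], [Y → e . e] }  — shift
  I5: { [D → e D . Y], [D → e D .], [Y → . , Y], [Y → . Y - Y], [Y → . e e] }  — shift, reduce
  I6: { [D → . ,], [D → . Y e D], [D → . e D Y], [D → . e D], [D → e . D Y], [D → e . D], [Y → . , Y], [Y → . Y - Y], [Y → . e e], [Y → e . e], [Y → e e .] }  — shift, reduce
  I7: { [Y → , . Y], [Y → . , Y], [Y → . Y - Y], [Y → . e e] }  — shift
  I8: { [D → e D Y .], [Y → Y . - Y] }  — shift, reduce
  I9: { [Y → e . e] }  — shift
  I10: { [Y → e e .] }  — reduce
  I11: { [Y → . , Y], [Y → . Y - Y], [Y → . e e], [Y → Y - . Y] }  — shift
  I12: { [Y → Y - Y .], [Y → Y . - Y] }  — shift, reduce
  I13: { [Y → , Y .], [Y → Y . - Y] }  — shift, reduce
  I14: { [D → . ,], [D → . Y e D], [D → . e D Y], [D → . e D], [D → Y e . D], [Y → . , Y], [Y → . Y - Y], [Y → . e e] }  — shift
  I15: { [D → Y e D .] }  — reduce

No state contains more than one complete item.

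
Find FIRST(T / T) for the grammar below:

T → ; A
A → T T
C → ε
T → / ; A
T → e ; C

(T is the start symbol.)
FIRST sets of the non-terminals involved (from the grammar, by fixed-point iteration):
  FIRST(T) = { '/', ';', 'e' }

To compute FIRST(T / T), process the symbols left to right:
Symbol T is a non-terminal. Add FIRST(T) \ {ε} = { '/', ';', 'e' }
T is not nullable (ε ∉ FIRST(T)), so stop here.
FIRST(T / T) = { '/', ';', 'e' }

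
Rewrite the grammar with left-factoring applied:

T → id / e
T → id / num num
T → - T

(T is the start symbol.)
Left-factoring transforms A → αβ₁ | αβ₂ into A → αA' and A' → β₁ | β₂
(α is the longest common prefix among the alternatives). Repeat until
no nonterminal has two alternatives with a common prefix.

Round 1: T has alternatives sharing prefix 'id /'. Introduce T': T → id / T'
  Add: T' → e
  Add: T' → num num

No remaining common prefixes — done.

Resulting grammar:
T → id / T'
T' → e
T' → num num
T → - T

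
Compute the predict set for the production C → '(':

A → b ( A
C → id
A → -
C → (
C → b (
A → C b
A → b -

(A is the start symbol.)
PREDICT(C → '(') = (FIRST(RHS) \ {ε}) ∪ (FOLLOW(C) if ε ∈ FIRST(RHS), i.e. RHS ⇒* ε)
FIRST('(') = { '(' }
ε ∉ FIRST('('), so FOLLOW(C) is not added.
PREDICT(C → '(') = { '(' }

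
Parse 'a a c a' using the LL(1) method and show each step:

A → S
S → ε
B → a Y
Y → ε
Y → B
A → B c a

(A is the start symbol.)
LL(1) parsing maintains a stack (initially the start symbol over $) and the input. At each step: if the stack top is a terminal, match it against the current input token; if it is a non-terminal N, replace it with the RHS of M[N, lookahead] (the unique production whose predict set contains the lookahead).

Stack is shown with the top on the left.

Stack      Input      Action
----------------------------
A $        a a c a $  output A → B c a
B c a $    a a c a $  output B → a Y
a Y c a $  a a c a $  match 'a'
Y c a $    a c a $    output Y → B
B c a $    a c a $    output B → a Y
a Y c a $  a c a $    match 'a'
Y c a $    c a $      output Y → ε
c a $      c a $      match 'c'
a $        a $        match 'a'
$          $          accept

The string is accepted.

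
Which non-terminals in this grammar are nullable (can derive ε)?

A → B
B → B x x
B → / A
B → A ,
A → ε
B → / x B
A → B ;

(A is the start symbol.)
A non-terminal is nullable if it can derive ε (the empty string): either it has an ε-production, or it has a production whose right-hand side consists entirely of nullable non-terminals.

ε-productions: A → ε
So A is immediately nullable.
No further non-terminal can be added: every production for the remaining non-terminals contains a terminal or a non-nullable non-terminal.
Nullable = { 'A' }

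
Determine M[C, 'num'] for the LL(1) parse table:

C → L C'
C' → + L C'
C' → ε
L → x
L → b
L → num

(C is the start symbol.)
C → L C'

To find M[C, 'num'], we find productions for C where 'num' is in the predict set (PREDICT(N → α) = (FIRST(α) \ {ε}) ∪ (FOLLOW(N) if α ⇒* ε)).

Relevant sets:
  FIRST(L) = { 'b', 'num', 'x' }

C → L C': PREDICT = { 'b', 'num', 'x' }
  'num' is in predict set, so this production goes in M[C, 'num']

M[C, 'num'] = C → L C'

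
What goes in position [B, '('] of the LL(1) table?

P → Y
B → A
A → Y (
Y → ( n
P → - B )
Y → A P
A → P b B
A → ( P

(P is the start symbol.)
B → A

To find M[B, '('], we find productions for B where '(' is in the predict set (PREDICT(N → α) = (FIRST(α) \ {ε}) ∪ (FOLLOW(N) if α ⇒* ε)).

Relevant sets:
  FIRST(A) = { '(', '-' }

B → A: PREDICT = { '(', '-' }
  '(' is in predict set, so this production goes in M[B, '(']

M[B, '('] = B → A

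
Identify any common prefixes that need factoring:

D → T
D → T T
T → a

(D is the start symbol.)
Left-factoring is needed when two productions for the same non-terminal
share a common prefix on the right-hand side.

Productions for D:
  D → T
  D → T T

Found common prefix 'T' in productions for D

Answer: Yes, D has productions with common prefix 'T'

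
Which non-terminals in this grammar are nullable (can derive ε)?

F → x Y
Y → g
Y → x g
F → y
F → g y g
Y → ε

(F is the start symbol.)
ε-productions: Y → ε
So Y is immediately nullable.
No further non-terminal can be added: every production for the remaining non-terminals contains a terminal or a non-nullable non-terminal.
Nullable = { 'Y' }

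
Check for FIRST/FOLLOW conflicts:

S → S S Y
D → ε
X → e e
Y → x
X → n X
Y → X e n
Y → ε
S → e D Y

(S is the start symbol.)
Yes. Y → x with FOLLOW(Y) on { 'x' }; Y → X e n with FOLLOW(Y) on { 'e', 'n' }

A FIRST/FOLLOW conflict occurs when a non-terminal N has a nullable alternative N → β (β ⇒* ε) and another alternative N → α with FIRST(α) ∩ FOLLOW(N) ≠ ∅: on such a lookahead the parser cannot decide between expanding α and letting N vanish via β.

Nullable non-terminals: D, Y.
FIRST sets used below: FIRST(X) = { 'e', 'n' }
D has a nullable alternative but only one production, so nothing to check.

Y: nullable alternative(s) Y → ε; FOLLOW(Y) = { $, 'e', 'n', 'x' }
  Y → x: FIRST \ {ε} = { 'x' } — overlaps FOLLOW(Y) on { 'x' }: CONFLICT
  Y → X e n: FIRST \ {ε} = { 'e', 'n' } — overlaps FOLLOW(Y) on { 'e', 'n' }: CONFLICT
  Y → ε: FIRST \ {ε} = { } — this is the only nullable alternative, skip

S, X have no nullable alternative, so no FIRST/FOLLOW check is needed there.

So the grammar has 2 FIRST/FOLLOW conflicts (marked CONFLICT above).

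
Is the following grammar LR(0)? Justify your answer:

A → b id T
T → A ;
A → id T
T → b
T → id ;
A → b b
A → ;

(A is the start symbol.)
No. Shift-reduce conflict between [T → b .] and [A → b . b]

A grammar is LR(0) if no state in the canonical LR(0) collection has:
  - both a shift item (dot before a terminal) and a complete item (shift-reduce conflict), or
  - two or more complete items (reduce-reduce conflict; the accept item [A' → A .] counts as a complete item here).

Augment with A' → A and build the canonical LR(0) collection (I0 = CLOSURE({[A' → . A]}), then GOTO on every symbol after a dot until no new states appear). It has 14 states:
  I0: { [A → . ;], [A → . b b], [A → . b id T], [A → . id T], [A' → . A] }  — shift
  I1: { [A → ; .] }  — reduce
  I2: { [A' → A .] }  — accept
  I3: { [A → b . b], [A → b . id T] }  — shift
  I4: { [A → . ;], [A → . b b], [A → . b id T], [A → . id T], [A → id . T], [T → . A ;], [T → . b], [T → . id ;] }  — shift
  I5: { [T → A . ;] }  — shift
  I6: { [A → id T .] }  — reduce
  I7: { [A → b . b], [A → b . id T], [T → b .] }  — shift, reduce
  I8: { [A → . ;], [A → . b b], [A → . b id T], [A → . id T], [A → id . T], [T → . A ;], [T → . b], [T → . id ;], [T → id . ;] }  — shift
  I9: { [A → ; .], [T → id ; .] }  — 2 reduces
  I10: { [A → b b .] }  — reduce
  I11: { [A → . ;], [A → . b b], [A → . b id T], [A → . id T], [A → b id . T], [T → . A ;], [T → . b], [T → . id ;] }  — shift
  I12: { [A → b id T .] }  — reduce
  I13: { [T → A ; .] }  — reduce

Conflict in state I7:
  Shift-reduce conflict between [T → b .] and [A → b . b]
So the grammar is NOT LR(0).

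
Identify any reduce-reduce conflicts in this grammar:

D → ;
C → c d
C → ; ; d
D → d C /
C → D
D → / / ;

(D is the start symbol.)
No reduce-reduce conflicts

A reduce-reduce conflict occurs when an LR(0) state has two complete items [A → α .] and [B → β .] — both call for a reduction, and with no lookahead the parser cannot choose between them.

Augment with D' → D and build the canonical LR(0) collection (I0 = CLOSURE({[D' → . D]}), then GOTO on every symbol after a dot until no new states appear). It has 15 states:
  I0: { [D → . / / ;], [D → . ;], [D → . d C /], [D' → . D] }  — shift
  I1: { [D → / . / ;] }  — shift
  I2: { [D → ; .] }  — reduce
  I3: { [D' → D .] }  — accept
  I4: { [C → . ; ; d], [C → . D], [C → . c d], [D → . / / ;], [D → . ;], [D → . d C /], [D → d . C /] }  — shift
  I5: { [C → ; . ; d], [D → ; .] }  — shift, reduce
  I6: { [D → d C . /] }  — shift
  I7: { [C → D .] }  — reduce
  I8: { [C → c . d] }  — shift
  I9: { [C → c d .] }  — reduce
  I10: { [D → d C / .] }  — reduce
  I11: { [C → ; ; . d] }  — shift
  I12: { [C → ; ; d .] }  — reduce
  I13: { [D → / / . ;] }  — shift
  I14: { [D → / / ; .] }  — reduce

No state contains more than one complete item.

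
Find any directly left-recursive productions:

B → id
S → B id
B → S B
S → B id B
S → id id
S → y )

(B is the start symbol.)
No direct left recursion

Direct left recursion occurs when N → N α for some non-terminal N (the right-hand side begins with the left-hand side itself).

B → id: starts with id
S → B id: starts with B
B → S B: starts with S
S → B id B: starts with B
S → id id: starts with id
S → y ): starts with y

No direct left recursion found.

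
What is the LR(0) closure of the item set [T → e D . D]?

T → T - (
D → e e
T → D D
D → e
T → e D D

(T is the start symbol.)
{ [D → . e e], [D → . e], [T → e D . D] }

To compute CLOSURE, for each item [A → α.Bβ] where B is a non-terminal, add [B → .γ] for all productions B → γ; repeat for the newly added items until nothing changes.

Start with: [T → e D . D]
  [T → e D . D] has the dot before D: add [D → . e e], [D → . e]
No further items can be added.

CLOSURE = { [D → . e e], [D → . e], [T → e D . D] }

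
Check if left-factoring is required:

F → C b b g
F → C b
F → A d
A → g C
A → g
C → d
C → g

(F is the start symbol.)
Yes, F has productions with common prefix 'C b'; A has productions with common prefix 'g'

Left-factoring is needed when two productions for the same non-terminal
share a common prefix on the right-hand side.

Productions for F:
  F → C b b g
  F → C b
  F → A d
Productions for A:
  A → g C
  A → g
Productions for C:
  C → d
  C → g

Found common prefix 'C b' in productions for F
Found common prefix 'g' in productions for A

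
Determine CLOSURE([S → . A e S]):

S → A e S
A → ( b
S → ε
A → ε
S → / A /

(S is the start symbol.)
{ [A → . ( b], [A → .], [S → . A e S] }

To compute CLOSURE, for each item [A → α.Bβ] where B is a non-terminal, add [B → .γ] for all productions B → γ; repeat for the newly added items until nothing changes.

Start with: [S → . A e S]
  [S → . A e S] has the dot before A: add [A → . ( b], [A → .]
No further items can be added.

CLOSURE = { [A → . ( b], [A → .], [S → . A e S] }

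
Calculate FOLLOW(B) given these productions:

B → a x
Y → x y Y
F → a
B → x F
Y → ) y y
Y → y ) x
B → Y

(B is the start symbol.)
{ $ }

To compute FOLLOW(B), find every occurrence of B on a right-hand side N → α B β: add FIRST(β) \ {ε}, and if β is empty or nullable also add FOLLOW(N). Iterate to a fixed point.

B is the start symbol, so $ ∈ FOLLOW(B).
B does not occur on any right-hand side.

Taking the union: FOLLOW(B) = { $ }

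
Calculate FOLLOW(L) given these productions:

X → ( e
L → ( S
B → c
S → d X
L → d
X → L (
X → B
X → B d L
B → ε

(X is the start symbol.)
In X → L (: L is followed by '(', add FIRST('(') \ {ε} = { '(' }
In X → B d L: L is at the end, add FOLLOW(X)

The FOLLOW sets referred to above (computed the same way, to a fixed point):
  FOLLOW(X) = { $, '(' }

Taking the union: FOLLOW(L) = { $, '(' }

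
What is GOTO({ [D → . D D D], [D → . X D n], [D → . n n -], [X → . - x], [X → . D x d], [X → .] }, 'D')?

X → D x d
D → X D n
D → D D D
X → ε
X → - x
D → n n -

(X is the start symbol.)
{ [D → . D D D], [D → . X D n], [D → . n n -], [D → D . D D], [X → . - x], [X → . D x d], [X → .], [X → D . x d] }

GOTO(I, 'D') = CLOSURE({ [A → αX.β] : [A → α.Xβ] ∈ I, X = 'D' })

Items with dot before 'D', with the dot advanced:
  [D → . D D D] → [D → D . D D]
  [X → . D x d] → [X → D . x d]
Closure of the advanced items:
  [D → D . D D] has the dot before D: add [D → . X D n], [D → . D D D], [D → . n n -]
  [D → . X D n] has the dot before X: add [X → . D x d], [X → .], [X → . - x]

GOTO = { [D → . D D D], [D → . X D n], [D → . n n -], [D → D . D D], [X → . - x], [X → . D x d], [X → .], [X → D . x d] }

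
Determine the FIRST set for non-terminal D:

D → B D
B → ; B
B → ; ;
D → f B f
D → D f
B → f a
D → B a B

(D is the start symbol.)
FIRST sets of the other non-terminals involved (by the same procedure, iterated to a fixed point):
  FIRST(B) = { ';', 'f' }

From D → B D:
  - B is a non-terminal: add FIRST(B) \ {ε} = { ';', 'f' }
    B is not nullable, so stop
From D → f B f:
  - f is a terminal: add 'f' and stop
From D → D f:
  - D is the symbol being defined: contributes nothing new
    D is not nullable, so stop
From D → B a B:
  - B is a non-terminal: add FIRST(B) \ {ε} = { ';', 'f' }
    B is not nullable, so stop

Collecting: FIRST(D) = { ';', 'f' }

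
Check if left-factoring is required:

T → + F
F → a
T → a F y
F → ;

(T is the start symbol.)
Left-factoring is needed when two productions for the same non-terminal
share a common prefix on the right-hand side.

Productions for T:
  T → + F
  T → a F y
Productions for F:
  F → a
  F → ;

No common prefixes found.

Answer: No, left-factoring is not needed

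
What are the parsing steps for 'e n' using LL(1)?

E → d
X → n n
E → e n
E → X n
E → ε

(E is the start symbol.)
LL(1) parsing maintains a stack (initially the start symbol over $) and the input. At each step: if the stack top is a terminal, match it against the current input token; if it is a non-terminal N, replace it with the RHS of M[N, lookahead] (the unique production whose predict set contains the lookahead).

Stack is shown with the top on the left.

Stack  Input  Action
--------------------
E $    e n $  output E → e n
e n $  e n $  match 'e'
n $    n $    match 'n'
$      $      accept

The string is accepted.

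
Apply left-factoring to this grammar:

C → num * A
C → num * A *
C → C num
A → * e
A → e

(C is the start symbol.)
Left-factoring transforms A → αβ₁ | αβ₂ into A → αA' and A' → β₁ | β₂
(α is the longest common prefix among the alternatives). Repeat until
no nonterminal has two alternatives with a common prefix.

Round 1: C has alternatives sharing prefix 'num * A'. Introduce C': C → num * A C'
  Add: C' → ε
  Add: C' → *

No remaining common prefixes — done.

Resulting grammar:
C → num * A C'
C' → ε
C' → *
C → C num
A → * e
A → e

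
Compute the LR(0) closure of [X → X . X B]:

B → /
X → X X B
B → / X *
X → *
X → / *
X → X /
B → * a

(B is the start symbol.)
Start with: [X → X . X B]
  [X → X . X B] has the dot before X: add [X → . X X B], [X → . *], [X → . / *], [X → . X /]
No further items can be added.

CLOSURE = { [X → . *], [X → . / *], [X → . X /], [X → . X X B], [X → X . X B] }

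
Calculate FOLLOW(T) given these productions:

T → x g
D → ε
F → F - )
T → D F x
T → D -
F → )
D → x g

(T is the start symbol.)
{ $ }

To compute FOLLOW(T), find every occurrence of T on a right-hand side N → α T β: add FIRST(β) \ {ε}, and if β is empty or nullable also add FOLLOW(N). Iterate to a fixed point.

T is the start symbol, so $ ∈ FOLLOW(T).
T does not occur on any right-hand side.

Taking the union: FOLLOW(T) = { $ }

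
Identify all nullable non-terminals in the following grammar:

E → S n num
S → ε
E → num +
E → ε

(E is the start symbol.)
{ 'E', 'S' }

A non-terminal is nullable if it can derive ε (the empty string): either it has an ε-production, or it has a production whose right-hand side consists entirely of nullable non-terminals.

ε-productions: S → ε, E → ε
So S, E are immediately nullable.
Every non-terminal is now nullable.
Nullable = { 'E', 'S' }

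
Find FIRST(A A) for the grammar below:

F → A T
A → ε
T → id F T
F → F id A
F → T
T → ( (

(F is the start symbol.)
{ ε }

FIRST sets of the non-terminals involved (from the grammar, by fixed-point iteration):
  FIRST(A) = { ε }

To compute FIRST(A A), process the symbols left to right:
Symbol A is a non-terminal. Add FIRST(A) \ {ε} = { }
A is nullable (ε ∈ FIRST(A)), continue to the next symbol.
Symbol A is a non-terminal. Add FIRST(A) \ {ε} = { }
A is nullable (ε ∈ FIRST(A)), continue to the next symbol.
All symbols are nullable, so ε is in the result.
FIRST(A A) = { ε }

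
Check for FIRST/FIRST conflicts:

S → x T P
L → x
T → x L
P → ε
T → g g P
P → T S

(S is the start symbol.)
No FIRST/FIRST conflicts.

A FIRST/FIRST conflict occurs when two productions N → α and N → β for the same non-terminal have FIRST(α) ∩ FIRST(β) ≠ ∅ (with ε ∈ FIRST of a nullable right-hand side, so two nullable alternatives also conflict).

FIRST sets of the non-terminals at (or reachable through a nullable prefix from) the front of some alternative:
  FIRST(T) = { 'g', 'x' }

Productions for T:
  T → x L: FIRST = { 'x' }
  T → g g P: FIRST = { 'g' }
Productions for P:
  P → ε: FIRST = { ε }
  P → T S: FIRST = { 'g', 'x' }
S, L have only one production, so no FIRST/FIRST conflict is possible there.

All alternatives of each non-terminal have pairwise disjoint FIRST sets.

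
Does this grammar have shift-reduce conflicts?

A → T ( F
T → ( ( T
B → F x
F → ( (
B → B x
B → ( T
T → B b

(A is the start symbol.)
A shift-reduce conflict occurs when an LR(0) state has both:
  - a complete (reduce) item [A → α .] (dot at the end), and
  - a shift item [B → β . c γ] (dot before a terminal).

Augment with A' → A and build the canonical LR(0) collection (I0 = CLOSURE({[A' → . A]}), then GOTO on every symbol after a dot until no new states appear). It has 16 states:
  I0: { [A → . T ( F], [A' → . A], [B → . ( T], [B → . B x], [B → . F x], [F → . ( (], [T → . ( ( T], [T → . B b] }  — shift
  I1: { [B → ( . T], [B → . ( T], [B → . B x], [B → . F x], [F → ( . (], [F → . ( (], [T → ( . ( T], [T → . ( ( T], [T → . B b] }  — shift
  I2: { [A' → A .] }  — accept
  I3: { [B → B . x], [T → B . b] }  — shift
  I4: { [B → F . x] }  — shift
  I5: { [A → T . ( F] }  — shift
  I6: { [A → T ( . F], [F → . ( (] }  — shift
  I7: { [F → ( . (] }  — shift
  I8: { [A → T ( F .] }  — reduce
  I9: { [F → ( ( .] }  — reduce
  I10: { [B → F x .] }  — reduce
  I11: { [T → B b .] }  — reduce
  I12: { [B → B x .] }  — reduce
  I13: { [B → ( . T], [B → . ( T], [B → . B x], [B → . F x], [F → ( ( .], [F → ( . (], [F → . ( (], [T → ( ( . T], [T → ( . ( T], [T → . ( ( T], [T → . B b] }  — shift, reduce
  I14: { [B → ( T .] }  — reduce
  I15: { [B → ( T .], [T → ( ( T .] }  — 2 reduces

I13 contains reduce item [F → ( ( .] and shift items [B → . ( T], [F → . ( (], [F → ( . (], [T → . ( ( T], [T → ( . ( T] — shift-reduce conflict.

Answer: Yes — I13: [F → ( ( .] vs [B → . ( T]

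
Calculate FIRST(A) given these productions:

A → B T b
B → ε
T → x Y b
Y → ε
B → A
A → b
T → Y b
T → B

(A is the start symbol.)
{ 'b', 'x' }

To compute FIRST(A), examine every production with A on the left-hand side, reading each right-hand side left to right until a non-nullable symbol is reached.

FIRST sets of the other non-terminals involved (by the same procedure, iterated to a fixed point):
  FIRST(B) = { 'b', 'x', ε }
  FIRST(T) = { 'b', 'x', ε }

From A → B T b:
  - B is a non-terminal: add FIRST(B) \ {ε} = { 'b', 'x' }
    B is nullable, so continue to the next symbol
  - T is a non-terminal: add FIRST(T) \ {ε} = { 'b', 'x' }
    T is nullable, so continue to the next symbol
  - b is a terminal: add 'b' and stop
From A → b:
  - b is a terminal: add 'b' and stop

Collecting: FIRST(A) = { 'b', 'x' }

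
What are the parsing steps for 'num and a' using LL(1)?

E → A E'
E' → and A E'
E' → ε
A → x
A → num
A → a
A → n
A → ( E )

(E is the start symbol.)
LL(1) parsing maintains a stack (initially the start symbol over $) and the input. At each step: if the stack top is a terminal, match it against the current input token; if it is a non-terminal N, replace it with the RHS of M[N, lookahead] (the unique production whose predict set contains the lookahead).

Stack is shown with the top on the left.

Stack       Input        Action
-------------------------------
E $         num and a $  output E → A E'
A E' $      num and a $  output A → num
num E' $    num and a $  match 'num'
E' $        and a $      output E' → and A E'
and A E' $  and a $      match 'and'
A E' $      a $          output A → a
a E' $      a $          match 'a'
E' $        $            output E' → ε
$           $            accept

The string is accepted.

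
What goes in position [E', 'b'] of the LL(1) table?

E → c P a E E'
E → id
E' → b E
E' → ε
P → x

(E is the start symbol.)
To find M[E', 'b'], we find productions for E' where 'b' is in the predict set (PREDICT(N → α) = (FIRST(α) \ {ε}) ∪ (FOLLOW(N) if α ⇒* ε)).

Relevant sets:
  FOLLOW(E') = { $, 'b' }

E' → b E: PREDICT = { 'b' }
  'b' is in predict set, so this production goes in M[E', 'b']
E' → ε: PREDICT = { $, 'b' }
  'b' is in predict set, so this production goes in M[E', 'b']

M[E', 'b'] = E' → b E, E' → ε  (a multiply-defined cell — the grammar is not LL(1))

Answer: E' → b E, E' → ε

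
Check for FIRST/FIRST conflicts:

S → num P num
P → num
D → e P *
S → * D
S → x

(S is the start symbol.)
No FIRST/FIRST conflicts.

A FIRST/FIRST conflict occurs when two productions N → α and N → β for the same non-terminal have FIRST(α) ∩ FIRST(β) ≠ ∅ (with ε ∈ FIRST of a nullable right-hand side, so two nullable alternatives also conflict).

Productions for S:
  S → num P num: FIRST = { 'num' }
  S → * D: FIRST = { '*' }
  S → x: FIRST = { 'x' }
P, D have only one production, so no FIRST/FIRST conflict is possible there.

All alternatives of each non-terminal have pairwise disjoint FIRST sets.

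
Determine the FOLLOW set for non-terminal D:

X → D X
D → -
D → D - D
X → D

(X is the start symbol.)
To compute FOLLOW(D), find every occurrence of D on a right-hand side N → α D β: add FIRST(β) \ {ε}, and if β is empty or nullable also add FOLLOW(N). Iterate to a fixed point.

In X → D X: D is followed by X, add FIRST(X) \ {ε} = { '-' }
In D → D - D: D is followed by '-' D, add FIRST('-' D) \ {ε} = { '-' }
In D → D - D: D is at the end; this adds FOLLOW(D) to itself — nothing new
In X → D: D is at the end, add FOLLOW(X)

The FOLLOW sets referred to above (computed the same way, to a fixed point):
  FOLLOW(X) = { $ }

Taking the union: FOLLOW(D) = { $, '-' }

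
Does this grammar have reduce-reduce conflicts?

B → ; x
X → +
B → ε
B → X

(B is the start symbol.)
No reduce-reduce conflicts

Augment with B' → B and build the canonical LR(0) collection (I0 = CLOSURE({[B' → . B]}), then GOTO on every symbol after a dot until no new states appear). It has 6 states:
  I0: { [B → . ; x], [B → . X], [B → .], [B' → . B], [X → . +] }  — shift, reduce
  I1: { [X → + .] }  — reduce
  I2: { [B → ; . x] }  — shift
  I3: { [B' → B .] }  — accept
  I4: { [B → X .] }  — reduce
  I5: { [B → ; x .] }  — reduce

No state contains more than one complete item.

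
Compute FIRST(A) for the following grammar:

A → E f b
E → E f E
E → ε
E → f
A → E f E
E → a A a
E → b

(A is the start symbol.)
To compute FIRST(A), examine every production with A on the left-hand side, reading each right-hand side left to right until a non-nullable symbol is reached.

FIRST sets of the other non-terminals involved (by the same procedure, iterated to a fixed point):
  FIRST(E) = { 'a', 'b', 'f', ε }

From A → E f b:
  - E is a non-terminal: add FIRST(E) \ {ε} = { 'a', 'b', 'f' }
    E is nullable, so continue to the next symbol
  - f is a terminal: add 'f' and stop
From A → E f E:
  - E is a non-terminal: add FIRST(E) \ {ε} = { 'a', 'b', 'f' }
    E is nullable, so continue to the next symbol
  - f is a terminal: add 'f' and stop

Collecting: FIRST(A) = { 'a', 'b', 'f' }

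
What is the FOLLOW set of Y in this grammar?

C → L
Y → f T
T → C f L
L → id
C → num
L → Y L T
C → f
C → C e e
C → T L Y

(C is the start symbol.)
In L → Y L T: Y is followed by L T, add FIRST(L T) \ {ε} = { 'f', 'id' }
In C → T L Y: Y is at the end, add FOLLOW(C)

The FOLLOW sets referred to above (computed the same way, to a fixed point):
  FOLLOW(C) = { $, 'e', 'f' }

Taking the union: FOLLOW(Y) = { $, 'e', 'f', 'id' }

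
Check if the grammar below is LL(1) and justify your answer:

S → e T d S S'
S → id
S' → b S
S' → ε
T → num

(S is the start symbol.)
No. Predict set conflict for S': { 'b' }

Relevant sets:
  FOLLOW(S') = { $, 'b' }

For S:
  PREDICT(S → e T d S S') = { 'e' }
  PREDICT(S → id) = { 'id' }
For S':
  PREDICT(S' → b S) = { 'b' }
  PREDICT(S' → ε) = { $, 'b' }
T has a single production, so nothing to check there.

Conflict found: Predict set conflict for S': { 'b' }
The grammar is NOT LL(1).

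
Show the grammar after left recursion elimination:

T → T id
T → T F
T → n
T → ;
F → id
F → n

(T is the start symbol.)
T → n T'
T → ; T'
T' → id T'
T' → F T'
T' → ε
F → id
F → n

T is directly left-recursive. The standard transformation for
  A → A α₁ | ... | A α_m | β₁ | ... | β_n
is
  A  → β₁ A' | ... | β_n A'
  A' → α₁ A' | ... | α_m A' | ε

T → n becomes T → n T'
T → ; becomes T → ; T'
T → T id becomes T' → id T'
T → T F becomes T' → F T'
Add T' → ε

Productions for other non-terminals are unchanged:
  F → id
  F → n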